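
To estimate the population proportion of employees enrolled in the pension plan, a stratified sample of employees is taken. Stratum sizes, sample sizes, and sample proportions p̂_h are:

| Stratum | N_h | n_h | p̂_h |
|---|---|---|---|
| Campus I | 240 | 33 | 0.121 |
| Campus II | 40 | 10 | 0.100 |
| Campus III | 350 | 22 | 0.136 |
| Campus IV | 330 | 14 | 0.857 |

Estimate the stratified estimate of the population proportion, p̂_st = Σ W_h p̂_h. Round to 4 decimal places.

N = 960; stratum weights W_h = N_h/N.
p̂_st = Σ W_h p̂_h = (240·0.121 + 40·0.100 + 350·0.136 + 330·0.857)/960 = 0.37859

p̂_st ≈ 0.3786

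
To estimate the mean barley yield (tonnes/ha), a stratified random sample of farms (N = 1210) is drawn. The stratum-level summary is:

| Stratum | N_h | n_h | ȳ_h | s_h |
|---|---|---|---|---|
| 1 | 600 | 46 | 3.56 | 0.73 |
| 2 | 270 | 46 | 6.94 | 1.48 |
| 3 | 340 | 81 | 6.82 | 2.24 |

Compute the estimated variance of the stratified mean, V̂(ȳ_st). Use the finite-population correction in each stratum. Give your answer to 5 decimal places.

V̂(ȳ_st) = Σ W_h² (1 − n_h/N_h) s_h²/n_h, with W_h = N_h/N and N = 1210:
  stratum 1: (600/1210)²·(1 − 46/600)·0.73²/46 = 0.00263014
  stratum 2: (270/1210)²·(1 − 46/270)·1.48²/46 = 0.00196701
  stratum 3: (340/1210)²·(1 − 81/340)·2.24²/81 = 0.0037258
V̂(ȳ_st) = 0.00832294

V̂(ȳ_st) ≈ 0.00832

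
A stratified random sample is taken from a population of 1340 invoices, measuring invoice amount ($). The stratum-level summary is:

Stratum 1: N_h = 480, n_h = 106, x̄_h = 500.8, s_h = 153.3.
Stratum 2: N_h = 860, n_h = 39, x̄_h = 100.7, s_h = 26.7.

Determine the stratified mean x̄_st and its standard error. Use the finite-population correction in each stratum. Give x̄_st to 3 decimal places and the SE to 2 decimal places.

x̄_st = Σ W_h x̄_h = (480·500.8 + 860·100.7)/1340 = 244.01940
V̂(x̄_st) = Σ W_h² (1 − n_h/N_h) s_h²/n_h, with W_h = N_h/N and N = 1340:
  stratum 1: (480/1340)²·(1 − 106/480)·153.3²/106 = 22.1657
  stratum 2: (860/1340)²·(1 − 39/860)·26.7²/39 = 7.1877
V̂(x̄_st) = 29.3534
SE(x̄_st) = √29.3534 = 5.41788

x̄_st ≈ 244.019, SE ≈ 5.42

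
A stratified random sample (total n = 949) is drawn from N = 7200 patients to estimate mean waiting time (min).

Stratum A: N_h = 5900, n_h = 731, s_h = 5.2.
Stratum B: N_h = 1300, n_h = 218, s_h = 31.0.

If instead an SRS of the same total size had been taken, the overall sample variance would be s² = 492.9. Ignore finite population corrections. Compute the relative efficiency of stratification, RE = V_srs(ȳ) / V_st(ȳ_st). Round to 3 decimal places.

V̂(ȳ_st) = Σ W_h² s_h²/n_h, with W_h = N_h/N and N = 7200:
  stratum A: (5900/7200)²·5.2²/731 = 0.0248387
  stratum B: (1300/7200)²·31.0²/218 = 0.143711
V_st = 0.168549
V_srs = s²/n = 492.9/949 = 0.519389
Relative efficiency = V_srs / V_st = 0.519389/0.168549 = 3.0815

RE ≈ 3.082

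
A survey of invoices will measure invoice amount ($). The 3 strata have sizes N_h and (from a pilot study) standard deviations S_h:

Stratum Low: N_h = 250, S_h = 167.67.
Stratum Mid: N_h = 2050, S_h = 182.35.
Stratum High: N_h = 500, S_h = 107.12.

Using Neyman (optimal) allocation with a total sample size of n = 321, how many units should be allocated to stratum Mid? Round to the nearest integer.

Neyman allocation: n_h = n · N_h S_h / Σ N_i S_i, with n = 321.
  stratum Low: N_h·S_h = 250·167.67 = 41917.50
  stratum Mid: N_h·S_h = 2050·182.35 = 373817.50
  stratum High: N_h·S_h = 500·107.12 = 53560.00
Σ N_h S_h = 469295.00
n for stratum Mid = 321·373817.50/469295.00 = 255.693 → 256

256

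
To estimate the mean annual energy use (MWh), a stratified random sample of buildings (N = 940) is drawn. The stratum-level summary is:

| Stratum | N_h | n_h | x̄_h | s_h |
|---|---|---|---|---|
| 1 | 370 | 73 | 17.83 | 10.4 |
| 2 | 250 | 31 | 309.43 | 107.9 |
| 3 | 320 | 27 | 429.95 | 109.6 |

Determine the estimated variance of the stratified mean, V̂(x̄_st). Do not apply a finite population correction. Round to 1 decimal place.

V̂(x̄_st) ≈ 78.4

V̂(x̄_st) = Σ W_h² s_h²/n_h, with W_h = N_h/N and N = 940:
  stratum 1: (370/940)²·10.4²/73 = 0.229558
  stratum 2: (250/940)²·107.9²/31 = 26.5647
  stratum 3: (320/940)²·109.6²/27 = 51.5587
V̂(x̄_st) = 78.353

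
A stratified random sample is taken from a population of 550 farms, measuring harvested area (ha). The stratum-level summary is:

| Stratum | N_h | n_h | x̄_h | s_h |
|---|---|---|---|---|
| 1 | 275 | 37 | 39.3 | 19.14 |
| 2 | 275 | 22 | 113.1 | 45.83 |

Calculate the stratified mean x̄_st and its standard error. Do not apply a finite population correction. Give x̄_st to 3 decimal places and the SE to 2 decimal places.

x̄_st = Σ W_h x̄_h = (275·39.3 + 275·113.1)/550 = 76.20000
V̂(x̄_st) = Σ W_h² s_h²/n_h, with W_h = N_h/N and N = 550:
  stratum 1: (275/550)²·19.14²/37 = 2.47527
  stratum 2: (275/550)²·45.83²/22 = 23.8681
V̂(x̄_st) = 26.3433
SE(x̄_st) = √26.3433 = 5.13257

x̄_st ≈ 76.200, SE ≈ 5.13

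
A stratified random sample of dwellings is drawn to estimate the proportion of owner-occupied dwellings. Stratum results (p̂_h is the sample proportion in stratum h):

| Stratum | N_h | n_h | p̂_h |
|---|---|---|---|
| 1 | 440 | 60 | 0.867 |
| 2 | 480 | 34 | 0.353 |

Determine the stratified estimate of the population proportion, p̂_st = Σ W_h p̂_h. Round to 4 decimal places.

N = 920; stratum weights W_h = N_h/N.
p̂_st = Σ W_h p̂_h = (440·0.867 + 480·0.353)/920 = 0.59883

p̂_st ≈ 0.5988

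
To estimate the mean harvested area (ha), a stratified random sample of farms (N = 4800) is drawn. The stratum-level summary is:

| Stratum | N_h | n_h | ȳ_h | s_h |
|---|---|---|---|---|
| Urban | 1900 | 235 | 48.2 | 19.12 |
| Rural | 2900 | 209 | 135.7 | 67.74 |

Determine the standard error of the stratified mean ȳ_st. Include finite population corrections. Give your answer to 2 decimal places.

SE(ȳ_st) ≈ 2.77

V̂(ȳ_st) = Σ W_h² (1 − n_h/N_h) s_h²/n_h, with W_h = N_h/N and N = 4800:
  stratum Urban: (1900/4800)²·(1 − 235/1900)·19.12²/235 = 0.213596
  stratum Rural: (2900/4800)²·(1 − 209/2900)·67.74²/209 = 7.43658
V̂(ȳ_st) = 7.65018
SE(ȳ_st) = √7.65018 = 2.7659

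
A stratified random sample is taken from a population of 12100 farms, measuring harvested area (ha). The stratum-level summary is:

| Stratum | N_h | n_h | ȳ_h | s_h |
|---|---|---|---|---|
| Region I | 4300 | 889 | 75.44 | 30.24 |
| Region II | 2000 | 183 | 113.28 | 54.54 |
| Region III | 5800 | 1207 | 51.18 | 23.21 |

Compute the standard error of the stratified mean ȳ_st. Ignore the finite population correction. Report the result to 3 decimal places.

V̂(ȳ_st) = Σ W_h² s_h²/n_h, with W_h = N_h/N and N = 12100:
  stratum Region I: (4300/12100)²·30.24²/889 = 0.129906
  stratum Region II: (2000/12100)²·54.54²/183 = 0.444087
  stratum Region III: (5800/12100)²·23.21²/1207 = 0.102548
V̂(ȳ_st) = 0.676541
SE(ȳ_st) = √0.676541 = 0.822521

SE(ȳ_st) ≈ 0.823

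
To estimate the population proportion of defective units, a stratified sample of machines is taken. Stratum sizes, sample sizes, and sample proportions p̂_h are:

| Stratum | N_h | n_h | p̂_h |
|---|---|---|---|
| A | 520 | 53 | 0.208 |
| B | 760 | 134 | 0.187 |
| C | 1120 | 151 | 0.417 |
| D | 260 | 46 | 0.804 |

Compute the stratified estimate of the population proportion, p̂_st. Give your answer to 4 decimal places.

N = 2660; stratum weights W_h = N_h/N.
p̂_st = Σ W_h p̂_h = (520·0.208 + 760·0.187 + 1120·0.417 + 260·0.804)/2660 = 0.34826

p̂_st ≈ 0.3483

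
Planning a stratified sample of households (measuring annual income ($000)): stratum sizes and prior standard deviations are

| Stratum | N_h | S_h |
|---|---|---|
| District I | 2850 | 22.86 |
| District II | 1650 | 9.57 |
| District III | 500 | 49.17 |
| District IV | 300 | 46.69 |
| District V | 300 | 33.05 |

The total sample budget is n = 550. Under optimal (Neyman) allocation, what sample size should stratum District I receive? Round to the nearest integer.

277

Neyman allocation: n_h = n · N_h S_h / Σ N_i S_i, with n = 550.
  stratum District I: N_h·S_h = 2850·22.86 = 65151.00
  stratum District II: N_h·S_h = 1650·9.57 = 15790.50
  stratum District III: N_h·S_h = 500·49.17 = 24585.00
  stratum District IV: N_h·S_h = 300·46.69 = 14007.00
  stratum District V: N_h·S_h = 300·33.05 = 9915.00
Σ N_h S_h = 129448.50
n for stratum District I = 550·65151.00/129448.50 = 276.813 → 277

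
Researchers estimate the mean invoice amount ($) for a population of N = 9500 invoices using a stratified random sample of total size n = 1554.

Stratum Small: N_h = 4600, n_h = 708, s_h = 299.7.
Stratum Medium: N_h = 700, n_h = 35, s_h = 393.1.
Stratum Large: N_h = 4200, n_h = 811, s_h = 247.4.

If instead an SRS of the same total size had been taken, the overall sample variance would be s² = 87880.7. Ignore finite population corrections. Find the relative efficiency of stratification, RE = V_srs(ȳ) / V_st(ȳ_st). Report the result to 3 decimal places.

RE ≈ 0.826

V̂(ȳ_st) = Σ W_h² s_h²/n_h, with W_h = N_h/N and N = 9500:
  stratum Small: (4600/9500)²·299.7²/708 = 29.7446
  stratum Medium: (700/9500)²·393.1²/35 = 23.971
  stratum Large: (4200/9500)²·247.4²/811 = 14.7513
V_st = 68.467
V_srs = s²/n = 87880.7/1554 = 56.5513
Relative efficiency = V_srs / V_st = 56.5513/68.467 = 0.8260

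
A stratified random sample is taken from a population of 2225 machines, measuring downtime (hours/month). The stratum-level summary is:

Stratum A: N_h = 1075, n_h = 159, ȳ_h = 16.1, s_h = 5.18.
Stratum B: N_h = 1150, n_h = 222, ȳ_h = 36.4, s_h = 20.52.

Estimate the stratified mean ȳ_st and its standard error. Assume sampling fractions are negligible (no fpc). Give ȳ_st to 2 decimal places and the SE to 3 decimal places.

ȳ_st ≈ 26.59, SE ≈ 0.739

ȳ_st = Σ W_h ȳ_h = (1075·16.1 + 1150·36.4)/2225 = 26.59213
V̂(ȳ_st) = Σ W_h² s_h²/n_h, with W_h = N_h/N and N = 2225:
  stratum A: (1075/2225)²·5.18²/159 = 0.039393
  stratum B: (1150/2225)²·20.52²/222 = 0.506684
V̂(ȳ_st) = 0.546077
SE(ȳ_st) = √0.546077 = 0.73897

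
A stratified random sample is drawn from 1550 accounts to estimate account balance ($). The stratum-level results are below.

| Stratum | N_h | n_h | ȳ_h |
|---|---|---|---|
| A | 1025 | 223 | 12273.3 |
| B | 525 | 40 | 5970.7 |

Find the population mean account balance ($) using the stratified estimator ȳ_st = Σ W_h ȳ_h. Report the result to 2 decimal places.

N = Σ N_h = 1550. Stratum weights W_h = N_h/N.
ȳ_st = (1025·12273.3 + 525·5970.7) / 1550 = 10138.5484

ȳ_st ≈ 10138.55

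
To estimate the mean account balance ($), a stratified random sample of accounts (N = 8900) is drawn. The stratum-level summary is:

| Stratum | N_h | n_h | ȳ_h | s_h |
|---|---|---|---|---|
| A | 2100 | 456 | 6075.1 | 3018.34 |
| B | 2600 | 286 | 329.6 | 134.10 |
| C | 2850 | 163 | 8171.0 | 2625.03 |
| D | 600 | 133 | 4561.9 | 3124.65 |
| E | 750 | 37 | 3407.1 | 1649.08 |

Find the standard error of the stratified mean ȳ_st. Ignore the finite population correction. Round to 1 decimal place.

SE(ȳ_st) ≈ 79.4

V̂(ȳ_st) = Σ W_h² s_h²/n_h, with W_h = N_h/N and N = 8900:
  stratum A: (2100/8900)²·3018.34²/456 = 1112.32
  stratum B: (2600/8900)²·134.10²/286 = 5.36609
  stratum C: (2850/8900)²·2625.03²/163 = 4335.02
  stratum D: (600/8900)²·3124.65²/133 = 333.637
  stratum E: (750/8900)²·1649.08²/37 = 521.944
V̂(ȳ_st) = 6308.28
SE(ȳ_st) = √6308.28 = 79.4247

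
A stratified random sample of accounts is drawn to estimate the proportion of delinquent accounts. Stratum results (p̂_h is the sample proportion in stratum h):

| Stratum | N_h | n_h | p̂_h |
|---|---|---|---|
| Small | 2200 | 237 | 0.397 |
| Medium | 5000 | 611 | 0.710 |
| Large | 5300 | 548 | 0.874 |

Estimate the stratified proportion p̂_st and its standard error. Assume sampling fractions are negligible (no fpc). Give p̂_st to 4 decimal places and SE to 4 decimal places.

N = 12500; stratum weights W_h = N_h/N.
p̂_st = Σ W_h p̂_h = (2200·0.397 + 5000·0.710 + 5300·0.874)/12500 = 0.72445
V̂(p̂_st) = Σ W_h² p̂_h(1−p̂_h)/(n_h−1):
  stratum Small: (2200/12500)²·0.397·0.603/236 = 3.14211e-05
  stratum Medium: (5000/12500)²·0.710·0.290/610 = 5.40066e-05
  stratum Large: (5300/12500)²·0.874·0.126/547 = 3.61931e-05
V̂(p̂_st) = 0.000121621; SE = √V̂ = 0.0110282

p̂_st ≈ 0.7244, SE ≈ 0.0110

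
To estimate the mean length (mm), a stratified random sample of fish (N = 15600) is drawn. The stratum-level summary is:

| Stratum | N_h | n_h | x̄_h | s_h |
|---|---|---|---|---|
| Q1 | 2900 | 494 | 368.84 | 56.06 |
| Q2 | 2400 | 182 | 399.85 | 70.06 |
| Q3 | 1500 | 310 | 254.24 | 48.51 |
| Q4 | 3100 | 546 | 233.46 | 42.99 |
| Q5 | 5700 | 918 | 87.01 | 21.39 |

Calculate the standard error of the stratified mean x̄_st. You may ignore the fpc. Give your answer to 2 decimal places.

V̂(x̄_st) = Σ W_h² s_h²/n_h, with W_h = N_h/N and N = 15600:
  stratum Q1: (2900/15600)²·56.06²/494 = 0.21985
  stratum Q2: (2400/15600)²·70.06²/182 = 0.638325
  stratum Q3: (1500/15600)²·48.51²/310 = 0.0701834
  stratum Q4: (3100/15600)²·42.99²/546 = 0.133665
  stratum Q5: (5700/15600)²·21.39²/918 = 0.0665395
V̂(x̄_st) = 1.12856
SE(x̄_st) = √1.12856 = 1.06234

SE(x̄_st) ≈ 1.06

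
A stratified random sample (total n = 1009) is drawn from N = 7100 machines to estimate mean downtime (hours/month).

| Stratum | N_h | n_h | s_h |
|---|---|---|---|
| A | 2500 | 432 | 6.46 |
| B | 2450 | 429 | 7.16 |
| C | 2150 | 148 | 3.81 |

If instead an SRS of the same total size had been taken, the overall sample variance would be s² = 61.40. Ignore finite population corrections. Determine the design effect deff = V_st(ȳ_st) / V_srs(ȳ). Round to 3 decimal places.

V̂(ȳ_st) = Σ W_h² s_h²/n_h, with W_h = N_h/N and N = 7100:
  stratum A: (2500/7100)²·6.46²/432 = 0.0119769
  stratum B: (2450/7100)²·7.16²/429 = 0.0142293
  stratum C: (2150/7100)²·3.81²/148 = 0.00899391
V_st = 0.0352001
V_srs = s²/n = 61.40/1009 = 0.0608523
deff = V_st / V_srs = 0.0352001/0.0608523 = 0.5785

deff ≈ 0.578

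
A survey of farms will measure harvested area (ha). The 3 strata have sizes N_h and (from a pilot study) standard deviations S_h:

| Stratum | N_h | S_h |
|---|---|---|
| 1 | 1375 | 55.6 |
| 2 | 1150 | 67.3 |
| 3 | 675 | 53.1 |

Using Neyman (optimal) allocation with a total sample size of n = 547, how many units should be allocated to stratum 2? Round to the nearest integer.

Neyman allocation: n_h = n · N_h S_h / Σ N_i S_i, with n = 547.
  stratum 1: N_h·S_h = 1375·55.6 = 76450.00
  stratum 2: N_h·S_h = 1150·67.3 = 77395.00
  stratum 3: N_h·S_h = 675·53.1 = 35842.50
Σ N_h S_h = 189687.50
n for stratum 2 = 547·77395.00/189687.50 = 223.183 → 223

223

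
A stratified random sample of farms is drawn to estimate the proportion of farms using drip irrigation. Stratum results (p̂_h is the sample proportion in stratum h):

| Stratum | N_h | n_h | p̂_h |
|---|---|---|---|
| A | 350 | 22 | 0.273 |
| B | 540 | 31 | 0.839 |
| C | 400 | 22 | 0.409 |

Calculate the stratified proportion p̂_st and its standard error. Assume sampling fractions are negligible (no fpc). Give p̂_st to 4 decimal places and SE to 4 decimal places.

N = 1290; stratum weights W_h = N_h/N.
p̂_st = Σ W_h p̂_h = (350·0.273 + 540·0.839 + 400·0.409)/1290 = 0.55210
V̂(p̂_st) = Σ W_h² p̂_h(1−p̂_h)/(n_h−1):
  stratum A: (350/1290)²·0.273·0.727/21 = 0.00069572
  stratum B: (540/1290)²·0.839·0.161/30 = 0.000788996
  stratum C: (400/1290)²·0.409·0.591/21 = 0.00110671
V̂(p̂_st) = 0.00259142; SE = √V̂ = 0.050906

p̂_st ≈ 0.5521, SE ≈ 0.0509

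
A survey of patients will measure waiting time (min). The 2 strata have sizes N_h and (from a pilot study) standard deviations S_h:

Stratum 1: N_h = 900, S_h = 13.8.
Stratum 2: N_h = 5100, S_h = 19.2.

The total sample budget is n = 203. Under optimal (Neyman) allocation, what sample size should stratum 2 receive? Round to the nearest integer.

180

Neyman allocation: n_h = n · N_h S_h / Σ N_i S_i, with n = 203.
  stratum 1: N_h·S_h = 900·13.8 = 12420.00
  stratum 2: N_h·S_h = 5100·19.2 = 97920.00
Σ N_h S_h = 110340.00
n for stratum 2 = 203·97920.00/110340.00 = 180.150 → 180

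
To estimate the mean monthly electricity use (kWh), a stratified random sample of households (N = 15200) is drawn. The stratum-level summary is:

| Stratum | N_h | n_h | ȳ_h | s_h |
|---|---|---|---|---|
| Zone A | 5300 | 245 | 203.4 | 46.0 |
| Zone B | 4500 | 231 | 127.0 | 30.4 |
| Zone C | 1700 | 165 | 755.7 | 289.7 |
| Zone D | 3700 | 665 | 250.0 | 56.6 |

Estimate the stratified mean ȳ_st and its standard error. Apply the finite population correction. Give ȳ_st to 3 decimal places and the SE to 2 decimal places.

ȳ_st ≈ 253.895, SE ≈ 2.70

ȳ_st = Σ W_h ȳ_h = (5300·203.4 + 4500·127.0 + 1700·755.7 + 3700·250.0)/15200 = 253.89539
V̂(ȳ_st) = Σ W_h² (1 − n_h/N_h) s_h²/n_h, with W_h = N_h/N and N = 15200:
  stratum Zone A: (5300/15200)²·(1 − 245/5300)·46.0²/245 = 1.00152
  stratum Zone B: (4500/15200)²·(1 − 231/4500)·30.4²/231 = 0.332649
  stratum Zone C: (1700/15200)²·(1 − 165/1700)·289.7²/165 = 5.74491
  stratum Zone D: (3700/15200)²·(1 − 665/3700)·56.6²/665 = 0.234145
V̂(ȳ_st) = 7.31322
SE(ȳ_st) = √7.31322 = 2.7043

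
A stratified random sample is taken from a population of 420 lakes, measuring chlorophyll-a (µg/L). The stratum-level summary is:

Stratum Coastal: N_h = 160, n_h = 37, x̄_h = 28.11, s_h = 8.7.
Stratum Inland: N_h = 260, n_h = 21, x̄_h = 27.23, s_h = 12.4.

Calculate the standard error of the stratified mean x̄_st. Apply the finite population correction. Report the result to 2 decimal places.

V̂(x̄_st) = Σ W_h² (1 − n_h/N_h) s_h²/n_h, with W_h = N_h/N and N = 420:
  stratum Coastal: (160/420)²·(1 − 37/160)·8.7²/37 = 0.228225
  stratum Inland: (260/420)²·(1 − 21/260)·12.4²/21 = 2.57927
V̂(x̄_st) = 2.80749
SE(x̄_st) = √2.80749 = 1.67556

SE(x̄_st) ≈ 1.68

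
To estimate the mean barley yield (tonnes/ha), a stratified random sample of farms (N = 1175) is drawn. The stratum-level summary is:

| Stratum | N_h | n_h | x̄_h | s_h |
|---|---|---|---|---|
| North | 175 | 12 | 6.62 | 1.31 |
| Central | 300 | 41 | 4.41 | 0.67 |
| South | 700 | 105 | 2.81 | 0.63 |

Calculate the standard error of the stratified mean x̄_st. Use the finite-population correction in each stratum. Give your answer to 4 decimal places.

SE(x̄_st) ≈ 0.0686

V̂(x̄_st) = Σ W_h² (1 − n_h/N_h) s_h²/n_h, with W_h = N_h/N and N = 1175:
  stratum North: (175/1175)²·(1 − 12/175)·1.31²/12 = 0.00295469
  stratum Central: (300/1175)²·(1 − 41/300)·0.67²/41 = 0.000616185
  stratum South: (700/1175)²·(1 − 105/700)·0.63²/105 = 0.00114033
V̂(x̄_st) = 0.0047112
SE(x̄_st) = √0.0047112 = 0.0686382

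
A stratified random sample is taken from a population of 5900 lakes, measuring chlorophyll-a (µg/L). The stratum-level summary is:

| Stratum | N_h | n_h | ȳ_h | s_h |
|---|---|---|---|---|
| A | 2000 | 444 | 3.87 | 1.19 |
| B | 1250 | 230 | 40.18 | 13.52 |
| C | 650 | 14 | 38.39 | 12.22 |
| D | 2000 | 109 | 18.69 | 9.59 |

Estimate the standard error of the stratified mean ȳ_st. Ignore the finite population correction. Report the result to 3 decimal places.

V̂(ȳ_st) = Σ W_h² s_h²/n_h, with W_h = N_h/N and N = 5900:
  stratum A: (2000/5900)²·1.19²/444 = 0.000366494
  stratum B: (1250/5900)²·13.52²/230 = 0.0356732
  stratum C: (650/5900)²·12.22²/14 = 0.12946
  stratum D: (2000/5900)²·9.59²/109 = 0.0969542
V̂(ȳ_st) = 0.262454
SE(ȳ_st) = √0.262454 = 0.512303

SE(ȳ_st) ≈ 0.512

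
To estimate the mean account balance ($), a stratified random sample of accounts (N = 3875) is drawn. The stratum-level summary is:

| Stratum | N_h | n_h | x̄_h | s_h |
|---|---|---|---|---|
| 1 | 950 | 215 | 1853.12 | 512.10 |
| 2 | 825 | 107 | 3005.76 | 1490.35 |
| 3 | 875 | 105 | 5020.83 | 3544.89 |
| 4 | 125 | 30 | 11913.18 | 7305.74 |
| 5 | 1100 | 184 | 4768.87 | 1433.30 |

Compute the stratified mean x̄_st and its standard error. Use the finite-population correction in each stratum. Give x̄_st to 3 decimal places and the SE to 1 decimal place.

x̄_st ≈ 3966.025, SE ≈ 91.7

x̄_st = Σ W_h x̄_h = (950·1853.12 + 825·3005.76 + 875·5020.83 + 125·11913.18 + 1100·4768.87)/3875 = 3966.02497
V̂(x̄_st) = Σ W_h² (1 − n_h/N_h) s_h²/n_h, with W_h = N_h/N and N = 3875:
  stratum 1: (950/3875)²·(1 − 215/950)·512.10²/215 = 56.7203
  stratum 2: (825/3875)²·(1 − 107/825)·1490.35²/107 = 818.894
  stratum 3: (875/3875)²·(1 − 105/875)·3544.89²/105 = 5369.97
  stratum 4: (125/3875)²·(1 − 30/125)·7305.74²/30 = 1407.01
  stratum 5: (1100/3875)²·(1 − 184/1100)·1433.30²/184 = 749.206
V̂(x̄_st) = 8401.8
SE(x̄_st) = √8401.8 = 91.6613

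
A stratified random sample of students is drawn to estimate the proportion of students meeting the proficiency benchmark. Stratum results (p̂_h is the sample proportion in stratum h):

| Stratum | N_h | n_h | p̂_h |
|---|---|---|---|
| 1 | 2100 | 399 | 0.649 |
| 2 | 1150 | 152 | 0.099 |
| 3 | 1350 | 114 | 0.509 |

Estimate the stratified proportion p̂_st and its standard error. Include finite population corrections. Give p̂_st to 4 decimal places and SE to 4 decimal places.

N = 4600; stratum weights W_h = N_h/N.
p̂_st = Σ W_h p̂_h = (2100·0.649 + 1150·0.099 + 1350·0.509)/4600 = 0.47041
V̂(p̂_st) = Σ W_h² (1 − n_h/N_h) p̂_h(1−p̂_h)/(n_h−1):
  stratum 1: (2100/4600)²·(1 − 399/2100)·0.649·0.351/398 = 9.66221e-05
  stratum 2: (1150/4600)²·(1 − 152/1150)·0.099·0.901/151 = 3.20402e-05
  stratum 3: (1350/4600)²·(1 − 114/1350)·0.509·0.491/113 = 0.000174404
V̂(p̂_st) = 0.000303067; SE = √V̂ = 0.0174088

p̂_st ≈ 0.4704, SE ≈ 0.0174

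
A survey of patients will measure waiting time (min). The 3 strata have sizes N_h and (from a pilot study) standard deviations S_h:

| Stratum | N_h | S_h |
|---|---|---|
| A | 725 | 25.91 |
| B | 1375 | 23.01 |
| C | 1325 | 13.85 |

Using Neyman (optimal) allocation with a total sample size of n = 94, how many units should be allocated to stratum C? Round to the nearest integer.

25

Neyman allocation: n_h = n · N_h S_h / Σ N_i S_i, with n = 94.
  stratum A: N_h·S_h = 725·25.91 = 18784.75
  stratum B: N_h·S_h = 1375·23.01 = 31638.75
  stratum C: N_h·S_h = 1325·13.85 = 18351.25
Σ N_h S_h = 68774.75
n for stratum C = 94·18351.25/68774.75 = 25.082 → 25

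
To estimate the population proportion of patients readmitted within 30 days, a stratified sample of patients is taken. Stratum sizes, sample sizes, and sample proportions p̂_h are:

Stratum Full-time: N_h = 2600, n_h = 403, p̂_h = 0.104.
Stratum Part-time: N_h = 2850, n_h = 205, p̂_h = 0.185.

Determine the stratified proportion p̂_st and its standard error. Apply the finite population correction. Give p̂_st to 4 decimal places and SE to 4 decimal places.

p̂_st ≈ 0.1464, SE ≈ 0.0152

N = 5450; stratum weights W_h = N_h/N.
p̂_st = Σ W_h p̂_h = (2600·0.104 + 2850·0.185)/5450 = 0.14636
V̂(p̂_st) = Σ W_h² (1 − n_h/N_h) p̂_h(1−p̂_h)/(n_h−1):
  stratum Full-time: (2600/5450)²·(1 − 403/2600)·0.104·0.896/402 = 4.45785e-05
  stratum Part-time: (2850/5450)²·(1 − 205/2850)·0.185·0.815/204 = 0.000187576
V̂(p̂_st) = 0.000232154; SE = √V̂ = 0.0152366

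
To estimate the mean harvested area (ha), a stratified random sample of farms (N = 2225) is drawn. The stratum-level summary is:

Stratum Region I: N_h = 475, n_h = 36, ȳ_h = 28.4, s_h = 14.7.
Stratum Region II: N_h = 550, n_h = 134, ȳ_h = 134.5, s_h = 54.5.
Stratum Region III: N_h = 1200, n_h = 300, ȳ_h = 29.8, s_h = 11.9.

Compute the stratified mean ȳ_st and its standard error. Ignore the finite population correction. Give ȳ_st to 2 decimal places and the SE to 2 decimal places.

ȳ_st = Σ W_h ȳ_h = (475·28.4 + 550·134.5 + 1200·29.8)/2225 = 55.38202
V̂(ȳ_st) = Σ W_h² s_h²/n_h, with W_h = N_h/N and N = 2225:
  stratum Region I: (475/2225)²·14.7²/36 = 0.273564
  stratum Region II: (550/2225)²·54.5²/134 = 1.35442
  stratum Region III: (1200/2225)²·11.9²/300 = 0.137301
V̂(ȳ_st) = 1.76529
SE(ȳ_st) = √1.76529 = 1.32864

ȳ_st ≈ 55.38, SE ≈ 1.33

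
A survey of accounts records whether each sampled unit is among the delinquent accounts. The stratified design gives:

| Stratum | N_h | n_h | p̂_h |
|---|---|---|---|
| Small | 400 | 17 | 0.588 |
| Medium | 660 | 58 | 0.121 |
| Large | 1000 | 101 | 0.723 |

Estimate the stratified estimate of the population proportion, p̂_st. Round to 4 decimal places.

N = 2060; stratum weights W_h = N_h/N.
p̂_st = Σ W_h p̂_h = (400·0.588 + 660·0.121 + 1000·0.723)/2060 = 0.50391

p̂_st ≈ 0.5039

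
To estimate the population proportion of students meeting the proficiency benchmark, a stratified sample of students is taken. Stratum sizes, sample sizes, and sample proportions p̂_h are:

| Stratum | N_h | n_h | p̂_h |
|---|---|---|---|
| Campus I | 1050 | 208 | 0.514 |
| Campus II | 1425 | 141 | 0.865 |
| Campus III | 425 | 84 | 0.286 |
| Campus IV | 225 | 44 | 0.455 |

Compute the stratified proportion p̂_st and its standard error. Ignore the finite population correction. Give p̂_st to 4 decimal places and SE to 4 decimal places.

N = 3125; stratum weights W_h = N_h/N.
p̂_st = Σ W_h p̂_h = (1050·0.514 + 1425·0.865 + 425·0.286 + 225·0.455)/3125 = 0.63880
V̂(p̂_st) = Σ W_h² p̂_h(1−p̂_h)/(n_h−1):
  stratum Campus I: (1050/3125)²·0.514·0.486/207 = 0.000136241
  stratum Campus II: (1425/3125)²·0.865·0.135/140 = 0.000173441
  stratum Campus III: (425/3125)²·0.286·0.714/83 = 4.55055e-05
  stratum Campus IV: (225/3125)²·0.455·0.545/43 = 2.98954e-05
V̂(p̂_st) = 0.000385083; SE = √V̂ = 0.0196235

p̂_st ≈ 0.6388, SE ≈ 0.0196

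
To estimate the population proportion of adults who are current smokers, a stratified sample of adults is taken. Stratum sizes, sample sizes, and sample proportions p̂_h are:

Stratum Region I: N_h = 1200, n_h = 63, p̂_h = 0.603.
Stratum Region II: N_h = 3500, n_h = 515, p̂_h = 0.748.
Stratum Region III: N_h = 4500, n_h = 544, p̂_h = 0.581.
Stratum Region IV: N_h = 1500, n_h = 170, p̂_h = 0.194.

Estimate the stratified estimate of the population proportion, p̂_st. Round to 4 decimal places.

p̂_st ≈ 0.5838

N = 10700; stratum weights W_h = N_h/N.
p̂_st = Σ W_h p̂_h = (1200·0.603 + 3500·0.748 + 4500·0.581 + 1500·0.194)/10700 = 0.58384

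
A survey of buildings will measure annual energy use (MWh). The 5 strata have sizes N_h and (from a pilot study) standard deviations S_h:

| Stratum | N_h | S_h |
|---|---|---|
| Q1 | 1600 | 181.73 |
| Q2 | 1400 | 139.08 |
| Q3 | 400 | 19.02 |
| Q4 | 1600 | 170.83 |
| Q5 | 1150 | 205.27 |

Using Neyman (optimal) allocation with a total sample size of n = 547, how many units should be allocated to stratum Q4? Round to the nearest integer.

Neyman allocation: n_h = n · N_h S_h / Σ N_i S_i, with n = 547.
  stratum Q1: N_h·S_h = 1600·181.73 = 290768.00
  stratum Q2: N_h·S_h = 1400·139.08 = 194712.00
  stratum Q3: N_h·S_h = 400·19.02 = 7608.00
  stratum Q4: N_h·S_h = 1600·170.83 = 273328.00
  stratum Q5: N_h·S_h = 1150·205.27 = 236060.50
Σ N_h S_h = 1002476.50
n for stratum Q4 = 547·273328.00/1002476.50 = 149.141 → 149

149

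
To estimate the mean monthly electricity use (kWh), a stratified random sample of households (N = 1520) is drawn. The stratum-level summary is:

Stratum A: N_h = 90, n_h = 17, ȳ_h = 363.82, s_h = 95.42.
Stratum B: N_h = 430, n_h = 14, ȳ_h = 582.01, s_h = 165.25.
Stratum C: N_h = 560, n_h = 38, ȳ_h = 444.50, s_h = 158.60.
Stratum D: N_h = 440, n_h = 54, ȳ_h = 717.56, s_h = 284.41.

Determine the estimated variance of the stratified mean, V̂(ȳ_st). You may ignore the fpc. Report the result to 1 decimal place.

V̂(ȳ_st) ≈ 373.3

V̂(ȳ_st) = Σ W_h² s_h²/n_h, with W_h = N_h/N and N = 1520:
  stratum A: (90/1520)²·95.42²/17 = 1.87771
  stratum B: (430/1520)²·165.25²/14 = 156.101
  stratum C: (560/1520)²·158.60²/38 = 89.8487
  stratum D: (440/1520)²·284.41²/54 = 125.52
V̂(ȳ_st) = 373.347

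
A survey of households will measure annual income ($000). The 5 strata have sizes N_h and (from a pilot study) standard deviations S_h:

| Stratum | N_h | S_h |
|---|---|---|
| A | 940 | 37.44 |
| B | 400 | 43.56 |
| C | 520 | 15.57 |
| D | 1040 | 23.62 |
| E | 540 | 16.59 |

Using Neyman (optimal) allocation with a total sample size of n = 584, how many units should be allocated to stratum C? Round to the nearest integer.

50

Neyman allocation: n_h = n · N_h S_h / Σ N_i S_i, with n = 584.
  stratum A: N_h·S_h = 940·37.44 = 35193.60
  stratum B: N_h·S_h = 400·43.56 = 17424.00
  stratum C: N_h·S_h = 520·15.57 = 8096.40
  stratum D: N_h·S_h = 1040·23.62 = 24564.80
  stratum E: N_h·S_h = 540·16.59 = 8958.60
Σ N_h S_h = 94237.40
n for stratum C = 584·8096.40/94237.40 = 50.174 → 50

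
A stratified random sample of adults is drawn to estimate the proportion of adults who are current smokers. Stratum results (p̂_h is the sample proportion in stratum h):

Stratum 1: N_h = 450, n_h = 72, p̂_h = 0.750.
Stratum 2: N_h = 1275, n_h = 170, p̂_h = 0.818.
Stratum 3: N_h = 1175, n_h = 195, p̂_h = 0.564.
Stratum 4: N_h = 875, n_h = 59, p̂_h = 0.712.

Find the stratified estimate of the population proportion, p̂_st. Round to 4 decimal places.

N = 3775; stratum weights W_h = N_h/N.
p̂_st = Σ W_h p̂_h = (450·0.750 + 1275·0.818 + 1175·0.564 + 875·0.712)/3775 = 0.70626

p̂_st ≈ 0.7063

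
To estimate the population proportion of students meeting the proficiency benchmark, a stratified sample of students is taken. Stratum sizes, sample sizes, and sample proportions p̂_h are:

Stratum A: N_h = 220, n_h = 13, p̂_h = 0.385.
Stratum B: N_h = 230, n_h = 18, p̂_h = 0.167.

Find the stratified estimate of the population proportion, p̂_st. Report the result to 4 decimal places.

N = 450; stratum weights W_h = N_h/N.
p̂_st = Σ W_h p̂_h = (220·0.385 + 230·0.167)/450 = 0.27358

p̂_st ≈ 0.2736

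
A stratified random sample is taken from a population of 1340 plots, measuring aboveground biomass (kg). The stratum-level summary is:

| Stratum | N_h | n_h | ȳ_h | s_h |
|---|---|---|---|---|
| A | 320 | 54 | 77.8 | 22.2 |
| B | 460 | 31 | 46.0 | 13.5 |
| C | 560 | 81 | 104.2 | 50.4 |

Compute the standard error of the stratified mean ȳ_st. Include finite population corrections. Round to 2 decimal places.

V̂(ȳ_st) = Σ W_h² (1 − n_h/N_h) s_h²/n_h, with W_h = N_h/N and N = 1340:
  stratum A: (320/1340)²·(1 − 54/320)·22.2²/54 = 0.432648
  stratum B: (460/1340)²·(1 − 31/460)·13.5²/31 = 0.646117
  stratum C: (560/1340)²·(1 − 81/560)·50.4²/81 = 4.68479
V̂(ȳ_st) = 5.76355
SE(ȳ_st) = √5.76355 = 2.40074

SE(ȳ_st) ≈ 2.40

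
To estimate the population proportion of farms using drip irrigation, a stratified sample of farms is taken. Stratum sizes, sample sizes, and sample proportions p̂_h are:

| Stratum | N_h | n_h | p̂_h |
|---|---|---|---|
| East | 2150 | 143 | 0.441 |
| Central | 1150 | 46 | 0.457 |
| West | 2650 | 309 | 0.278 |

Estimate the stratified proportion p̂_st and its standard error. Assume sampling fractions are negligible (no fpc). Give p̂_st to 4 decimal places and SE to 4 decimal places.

p̂_st ≈ 0.3715, SE ≈ 0.0237

N = 5950; stratum weights W_h = N_h/N.
p̂_st = Σ W_h p̂_h = (2150·0.441 + 1150·0.457 + 2650·0.278)/5950 = 0.37150
V̂(p̂_st) = Σ W_h² p̂_h(1−p̂_h)/(n_h−1):
  stratum East: (2150/5950)²·0.441·0.559/142 = 0.000226676
  stratum Central: (1150/5950)²·0.457·0.543/45 = 0.000205999
  stratum West: (2650/5950)²·0.278·0.722/308 = 0.000129267
V̂(p̂_st) = 0.000561942; SE = √V̂ = 0.0237053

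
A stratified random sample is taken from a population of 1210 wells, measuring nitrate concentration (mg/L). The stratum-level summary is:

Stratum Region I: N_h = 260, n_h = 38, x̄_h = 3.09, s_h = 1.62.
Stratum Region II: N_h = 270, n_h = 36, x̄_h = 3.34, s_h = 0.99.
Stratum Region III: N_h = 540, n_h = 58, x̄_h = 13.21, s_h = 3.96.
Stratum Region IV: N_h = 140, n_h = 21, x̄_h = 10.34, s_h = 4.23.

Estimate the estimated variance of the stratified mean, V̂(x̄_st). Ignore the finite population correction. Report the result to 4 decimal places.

V̂(x̄_st) ≈ 0.0698

V̂(x̄_st) = Σ W_h² s_h²/n_h, with W_h = N_h/N and N = 1210:
  stratum Region I: (260/1210)²·1.62²/38 = 0.00318876
  stratum Region II: (270/1210)²·0.99²/36 = 0.00135558
  stratum Region III: (540/1210)²·3.96²/58 = 0.0538492
  stratum Region IV: (140/1210)²·4.23²/21 = 0.0114064
V̂(x̄_st) = 0.0697999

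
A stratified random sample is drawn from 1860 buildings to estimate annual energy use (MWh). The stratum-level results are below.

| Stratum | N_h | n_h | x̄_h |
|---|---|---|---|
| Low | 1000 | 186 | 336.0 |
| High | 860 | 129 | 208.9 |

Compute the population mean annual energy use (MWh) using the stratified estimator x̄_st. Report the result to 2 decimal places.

x̄_st ≈ 277.23

N = Σ N_h = 1860. Stratum weights W_h = N_h/N.
x̄_st = (1000·336.0 + 860·208.9) / 1860 = 277.2333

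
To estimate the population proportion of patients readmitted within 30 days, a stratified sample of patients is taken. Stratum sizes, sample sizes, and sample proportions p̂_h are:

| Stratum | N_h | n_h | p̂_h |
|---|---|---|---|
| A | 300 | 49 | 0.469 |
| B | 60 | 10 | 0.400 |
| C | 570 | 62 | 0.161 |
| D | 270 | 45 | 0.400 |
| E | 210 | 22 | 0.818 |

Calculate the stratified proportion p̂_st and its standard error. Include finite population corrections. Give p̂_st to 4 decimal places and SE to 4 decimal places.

p̂_st ≈ 0.3803, SE ≈ 0.0294

N = 1410; stratum weights W_h = N_h/N.
p̂_st = Σ W_h p̂_h = (300·0.469 + 60·0.400 + 570·0.161 + 270·0.400 + 210·0.818)/1410 = 0.38032
V̂(p̂_st) = Σ W_h² (1 − n_h/N_h) p̂_h(1−p̂_h)/(n_h−1):
  stratum A: (300/1410)²·(1 − 49/300)·0.469·0.531/48 = 0.000196509
  stratum B: (60/1410)²·(1 − 10/60)·0.400·0.600/9 = 4.02394e-05
  stratum C: (570/1410)²·(1 − 62/570)·0.161·0.839/61 = 0.000322521
  stratum D: (270/1410)²·(1 − 45/270)·0.400·0.600/44 = 0.000166674
  stratum E: (210/1410)²·(1 − 22/210)·0.818·0.182/21 = 0.000140781
V̂(p̂_st) = 0.000866724; SE = √V̂ = 0.0294402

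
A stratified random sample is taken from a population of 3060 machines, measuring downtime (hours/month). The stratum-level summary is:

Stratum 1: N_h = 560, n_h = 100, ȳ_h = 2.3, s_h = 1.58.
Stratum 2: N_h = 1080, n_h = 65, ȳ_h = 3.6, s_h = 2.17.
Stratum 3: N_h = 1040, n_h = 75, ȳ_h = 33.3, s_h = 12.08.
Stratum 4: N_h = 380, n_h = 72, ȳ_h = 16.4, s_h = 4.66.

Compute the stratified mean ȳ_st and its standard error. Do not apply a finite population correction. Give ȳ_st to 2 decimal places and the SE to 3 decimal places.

ȳ_st = Σ W_h ȳ_h = (560·2.3 + 1080·3.6 + 1040·33.3 + 380·16.4)/3060 = 15.04575
V̂(ȳ_st) = Σ W_h² s_h²/n_h, with W_h = N_h/N and N = 3060:
  stratum 1: (560/3060)²·1.58²/100 = 0.000836079
  stratum 2: (1080/3060)²·2.17²/65 = 0.00902424
  stratum 3: (1040/3060)²·12.08²/75 = 0.224748
  stratum 4: (380/3060)²·4.66²/72 = 0.00465119
V̂(ȳ_st) = 0.23926
SE(ȳ_st) = √0.23926 = 0.489142

ȳ_st ≈ 15.05, SE ≈ 0.489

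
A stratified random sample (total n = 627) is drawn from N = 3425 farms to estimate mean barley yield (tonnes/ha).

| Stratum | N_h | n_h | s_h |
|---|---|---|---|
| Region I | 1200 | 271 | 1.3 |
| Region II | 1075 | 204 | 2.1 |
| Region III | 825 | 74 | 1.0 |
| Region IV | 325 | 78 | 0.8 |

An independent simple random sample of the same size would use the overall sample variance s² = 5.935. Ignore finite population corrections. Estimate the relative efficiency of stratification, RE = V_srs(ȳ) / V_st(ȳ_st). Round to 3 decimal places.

RE ≈ 2.522

V̂(ȳ_st) = Σ W_h² s_h²/n_h, with W_h = N_h/N and N = 3425:
  stratum Region I: (1200/3425)²·1.3²/271 = 0.000765524
  stratum Region II: (1075/3425)²·2.1²/204 = 0.00212963
  stratum Region III: (825/3425)²·1.0²/74 = 0.00078407
  stratum Region IV: (325/3425)²·0.8²/78 = 7.38807e-05
V_st = 0.00375311
V_srs = s²/n = 5.935/627 = 0.00946571
Relative efficiency = V_srs / V_st = 0.00946571/0.00375311 = 2.5221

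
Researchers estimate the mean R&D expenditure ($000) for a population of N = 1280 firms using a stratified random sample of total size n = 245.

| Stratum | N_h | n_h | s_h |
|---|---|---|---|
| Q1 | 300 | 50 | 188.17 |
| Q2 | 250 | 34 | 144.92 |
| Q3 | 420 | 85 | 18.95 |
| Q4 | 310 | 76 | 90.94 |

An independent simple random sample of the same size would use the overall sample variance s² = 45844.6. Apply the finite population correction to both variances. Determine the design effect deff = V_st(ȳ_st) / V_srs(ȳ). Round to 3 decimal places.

V̂(ȳ_st) = Σ W_h² (1 − n_h/N_h) s_h²/n_h, with W_h = N_h/N and N = 1280:
  stratum Q1: (300/1280)²·(1 − 50/300)·188.17²/50 = 32.4169
  stratum Q2: (250/1280)²·(1 − 34/250)·144.92²/34 = 20.3588
  stratum Q3: (420/1280)²·(1 − 85/420)·18.95²/85 = 0.362805
  stratum Q4: (310/1280)²·(1 − 76/310)·90.94²/76 = 4.81786
V_st = 57.9564
V_srs = (1 − 245/1280)·45844.6/245 = 151.305
deff = V_st / V_srs = 57.9564/151.305 = 0.3830

deff ≈ 0.383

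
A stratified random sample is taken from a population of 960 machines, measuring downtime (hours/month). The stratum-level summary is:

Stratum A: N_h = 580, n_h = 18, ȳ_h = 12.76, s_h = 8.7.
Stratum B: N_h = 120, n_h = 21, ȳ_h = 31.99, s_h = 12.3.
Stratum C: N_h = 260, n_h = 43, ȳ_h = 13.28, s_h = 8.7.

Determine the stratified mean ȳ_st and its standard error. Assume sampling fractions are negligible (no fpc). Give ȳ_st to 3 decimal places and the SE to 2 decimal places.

ȳ_st = Σ W_h ȳ_h = (580·12.76 + 120·31.99 + 260·13.28)/960 = 15.30458
V̂(ȳ_st) = Σ W_h² s_h²/n_h, with W_h = N_h/N and N = 960:
  stratum A: (580/960)²·8.7²/18 = 1.5349
  stratum B: (120/960)²·12.3²/21 = 0.112567
  stratum C: (260/960)²·8.7²/43 = 0.129114
V̂(ȳ_st) = 1.77658
SE(ȳ_st) = √1.77658 = 1.33288

ȳ_st ≈ 15.305, SE ≈ 1.33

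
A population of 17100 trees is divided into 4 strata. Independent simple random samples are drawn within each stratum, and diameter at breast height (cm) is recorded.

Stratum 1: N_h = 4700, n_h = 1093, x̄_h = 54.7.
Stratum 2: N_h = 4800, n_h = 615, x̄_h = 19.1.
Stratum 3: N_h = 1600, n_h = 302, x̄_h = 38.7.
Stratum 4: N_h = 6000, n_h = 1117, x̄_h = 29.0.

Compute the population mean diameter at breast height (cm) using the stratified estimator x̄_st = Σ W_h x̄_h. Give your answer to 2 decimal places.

x̄_st ≈ 34.19

N = Σ N_h = 17100. Stratum weights W_h = N_h/N.
x̄_st = (4700·54.7 + 4800·19.1 + 1600·38.7 + 6000·29.0) / 17100 = 34.1924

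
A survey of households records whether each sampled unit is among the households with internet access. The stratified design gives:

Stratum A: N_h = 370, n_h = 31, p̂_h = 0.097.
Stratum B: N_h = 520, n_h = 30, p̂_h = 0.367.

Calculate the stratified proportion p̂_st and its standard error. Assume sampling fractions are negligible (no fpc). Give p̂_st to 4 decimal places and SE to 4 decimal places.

p̂_st ≈ 0.2548, SE ≈ 0.0569

N = 890; stratum weights W_h = N_h/N.
p̂_st = Σ W_h p̂_h = (370·0.097 + 520·0.367)/890 = 0.25475
V̂(p̂_st) = Σ W_h² p̂_h(1−p̂_h)/(n_h−1):
  stratum A: (370/890)²·0.097·0.903/30 = 0.000504617
  stratum B: (520/890)²·0.367·0.633/29 = 0.00273463
V̂(p̂_st) = 0.00323925; SE = √V̂ = 0.0569144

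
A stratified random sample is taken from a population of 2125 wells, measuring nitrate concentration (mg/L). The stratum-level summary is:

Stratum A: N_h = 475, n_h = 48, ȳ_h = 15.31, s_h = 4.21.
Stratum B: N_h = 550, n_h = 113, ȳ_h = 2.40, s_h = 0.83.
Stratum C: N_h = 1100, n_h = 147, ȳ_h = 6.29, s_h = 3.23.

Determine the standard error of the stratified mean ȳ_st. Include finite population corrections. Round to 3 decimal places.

V̂(ȳ_st) = Σ W_h² (1 − n_h/N_h) s_h²/n_h, with W_h = N_h/N and N = 2125:
  stratum A: (475/2125)²·(1 − 48/475)·4.21²/48 = 0.0165854
  stratum B: (550/2125)²·(1 − 113/550)·0.83²/113 = 0.000324492
  stratum C: (1100/2125)²·(1 − 147/1100)·3.23²/147 = 0.0164761
V̂(ȳ_st) = 0.0333861
SE(ȳ_st) = √0.0333861 = 0.182719

SE(ȳ_st) ≈ 0.183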